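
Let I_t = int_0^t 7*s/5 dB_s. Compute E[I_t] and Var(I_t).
E[I_t] = 0; Var(I_t) = 49*t^3/75

The Itô integral of a deterministic integrand f(s) has mean 0 because each increment f(s) * (B_{s+ds} - B_s) has mean 0. By the Itô isometry:
  Var( int_0^t f(s) dB_s ) = E[ (int_0^t f(s) dB_s)^2 ] = int_0^t f(s)^2 ds.
Here f(s) = 7*s/5, so f(s)^2 = 49*s^2/25. Integrate:
  int_0^t (49*s^2/25) ds = 49*t^3/75.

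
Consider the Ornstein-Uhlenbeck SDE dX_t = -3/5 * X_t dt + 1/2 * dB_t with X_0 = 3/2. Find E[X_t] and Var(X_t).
E[X_t] = 3*exp(-3*t/5)/2; Var(X_t) = 5/24 - 5*exp(-6*t/5)/24

The OU SDE dX = -theta X dt + sigma dB admits the integrating factor exp(theta t): d(exp(theta t) X_t) = sigma exp(theta t) dB_t. Integrating from 0 to t:
  X_t = x_0 * exp(-theta t) + sigma * int_0^t exp(-theta (t-s)) dB_s.
The Itô integral has mean 0 and (by the Itô isometry) variance sigma^2 * int_0^t exp(-2 theta (t - s)) ds = sigma^2 * (1 - exp(-2 theta t)) / (2 theta).
With theta = 3/5, sigma = 1/2, x_0 = 3/2:
  E[X_t] = 3/2 * exp(-3/5 t) = 3*exp(-3*t/5)/2
  Var(X_t) = (1/2)^2 * (1 - exp(-2*3/5 t)) / (2 * 3/5) = 5/24 - 5*exp(-6*t/5)/24.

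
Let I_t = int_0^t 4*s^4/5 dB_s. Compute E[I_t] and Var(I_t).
E[I_t] = 0; Var(I_t) = 16*t^9/225

The Itô integral of a deterministic integrand f(s) has mean 0 because each increment f(s) * (B_{s+ds} - B_s) has mean 0. By the Itô isometry:
  Var( int_0^t f(s) dB_s ) = E[ (int_0^t f(s) dB_s)^2 ] = int_0^t f(s)^2 ds.
Here f(s) = 4*s^4/5, so f(s)^2 = 16*s^8/25. Integrate:
  int_0^t (16*s^8/25) ds = 16*t^9/225.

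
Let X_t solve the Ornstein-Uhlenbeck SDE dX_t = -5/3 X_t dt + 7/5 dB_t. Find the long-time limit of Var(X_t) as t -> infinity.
lim Var(X_t) = 147/250

The OU SDE dX = -theta X dt + sigma dB admits the integrating factor exp(theta t): d(exp(theta t) X_t) = sigma exp(theta t) dB_t. Integrating from 0 to t gives X_t = x_0 * exp(-theta t) + sigma * int_0^t exp(-theta (t-s)) dB_s for any initial x_0. The Itô integral has variance (by the Itô isometry) sigma^2 * int_0^t exp(-2 theta (t - s)) ds = sigma^2 * (1 - exp(-2 theta t)) / (2 theta), independent of x_0.
With theta = 5/3, sigma = 7/5:
  Var(X_t) = (7/5)^2 * (1 - exp(-2*5/3 t)) / (2 * 5/3) = 147/250 - 147*exp(-10*t/3)/250.
As t -> infinity, exp(-2*5/3 t) -> 0, so the stationary variance is sigma^2 / (2 theta) = 147/250.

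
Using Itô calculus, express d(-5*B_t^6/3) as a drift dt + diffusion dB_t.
d(-5*B_t^6/3) = (-25*B_t^4) dt + (-10*B_t^5) dB_t

Itô's formula for f(B_t) gives d f(B_t) = f'(B_t) dB_t + (1/2) f''(B_t) dt. Compute derivatives of f(x) = -5*x^6/3:
  f'(x)  = -10*x^5
  f''(x) = -50*x^4
Substitute x = B_t and multiply the f'' term by 1/2:
  drift     = (1/2) * (-50*x^4) evaluated at B_t = -25*B_t^4
  diffusion = (-10*x^5) evaluated at B_t = -10*B_t^5
Therefore d(-5*B_t^6/3) = (-25*B_t^4) dt + (-10*B_t^5) dB_t.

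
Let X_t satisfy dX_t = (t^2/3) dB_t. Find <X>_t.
<X>_t = t^5/45

For an Itô process dX_t = a(t) dt + b(t) dB_t, the quadratic variation is <X>_t = int_0^t b(s)^2 ds (the drift term does not contribute). Here b(s) = s^2/3, so
  b(s)^2 = s^4/9.
Integrating from 0 to t:
  <X>_t = int_0^t (s^4/9) ds = t^5/45.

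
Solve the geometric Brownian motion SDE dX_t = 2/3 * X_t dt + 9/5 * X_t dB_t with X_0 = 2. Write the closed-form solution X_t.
X_t = 2 * exp((-143/150) * t + (9/5) * B_t)

For GBM dX = mu X dt + sigma X dB with X_0 = x_0, apply Itô to Y = log X: dY = (mu - sigma^2/2) dt + sigma dB, so Y_t = log(x_0) + (mu - sigma^2/2) t + sigma B_t and hence X_t = x_0 * exp((mu - sigma^2/2) t + sigma B_t).
With mu = 2/3, sigma = 9/5, x_0 = 2, this gives:
  X_t = 2 * exp((-143/150) * t + (9/5) * B_t).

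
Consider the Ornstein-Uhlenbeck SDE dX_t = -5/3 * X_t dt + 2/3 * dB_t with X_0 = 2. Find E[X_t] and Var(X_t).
E[X_t] = 2*exp(-5*t/3); Var(X_t) = 2/15 - 2*exp(-10*t/3)/15

The OU SDE dX = -theta X dt + sigma dB admits the integrating factor exp(theta t): d(exp(theta t) X_t) = sigma exp(theta t) dB_t. Integrating from 0 to t:
  X_t = x_0 * exp(-theta t) + sigma * int_0^t exp(-theta (t-s)) dB_s.
The Itô integral has mean 0 and (by the Itô isometry) variance sigma^2 * int_0^t exp(-2 theta (t - s)) ds = sigma^2 * (1 - exp(-2 theta t)) / (2 theta).
With theta = 5/3, sigma = 2/3, x_0 = 2:
  E[X_t] = 2 * exp(-5/3 t) = 2*exp(-5*t/3)
  Var(X_t) = (2/3)^2 * (1 - exp(-2*5/3 t)) / (2 * 5/3) = 2/15 - 2*exp(-10*t/3)/15.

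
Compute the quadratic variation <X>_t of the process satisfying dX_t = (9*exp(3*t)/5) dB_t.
<X>_t = 27*exp(6*t)/50 - 27/50

For an Itô process dX_t = a(t) dt + b(t) dB_t, the quadratic variation is <X>_t = int_0^t b(s)^2 ds (the drift term does not contribute). Here b(s) = 9*exp(3*s)/5, so
  b(s)^2 = 81*exp(6*s)/25.
Integrating from 0 to t:
  <X>_t = int_0^t (81*exp(6*s)/25) ds = 27*exp(6*t)/50 - 27/50.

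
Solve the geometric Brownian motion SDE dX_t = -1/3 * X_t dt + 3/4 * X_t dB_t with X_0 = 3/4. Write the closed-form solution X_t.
X_t = 3/4 * exp((-59/96) * t + (3/4) * B_t)

For GBM dX = mu X dt + sigma X dB with X_0 = x_0, apply Itô to Y = log X: dY = (mu - sigma^2/2) dt + sigma dB, so Y_t = log(x_0) + (mu - sigma^2/2) t + sigma B_t and hence X_t = x_0 * exp((mu - sigma^2/2) t + sigma B_t).
With mu = -1/3, sigma = 3/4, x_0 = 3/4, this gives:
  X_t = 3/4 * exp((-59/96) * t + (3/4) * B_t).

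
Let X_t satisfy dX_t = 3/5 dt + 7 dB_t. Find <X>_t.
<X>_t = 49*t

For an Itô process dX_t = a(t) dt + b(t) dB_t, the quadratic variation is <X>_t = int_0^t b(s)^2 ds (the drift term does not contribute). Here b(s) = 7, so
  b(s)^2 = 49.
Integrating from 0 to t:
  <X>_t = int_0^t (49) ds = 49*t.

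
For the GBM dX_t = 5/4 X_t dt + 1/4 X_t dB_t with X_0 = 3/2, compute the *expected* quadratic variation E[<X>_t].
E[<X>_t] = 9*exp(41*t/16)/164 - 9/164

<X>_t = int_0^t ((1/4) * X_s)^2 ds. Taking expectation inside the integral: E[<X>_t] = (1/4)^2 * int_0^t E[X_s^2] ds. For GBM, E[X_s^2] = x_0^2 * exp((2 mu + sigma^2) s). Integrating:
  E[<X>_t] = (1/4)^2 * (3/2)^2 * (exp((2*(5/4) + (1/4)^2) t) - 1) / (2*(5/4) + (1/4)^2)
           = (1/4)^2 * (3/2)^2 * (exp((41/16) t) - 1) / (41/16) = 9*exp(41*t/16)/164 - 9/164.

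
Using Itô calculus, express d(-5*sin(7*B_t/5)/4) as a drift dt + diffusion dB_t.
d(-5*sin(7*B_t/5)/4) = (49*sin(7*B_t/5)/40) dt + (-7*cos(7*B_t/5)/4) dB_t

Itô's formula for f(B_t) gives d f(B_t) = f'(B_t) dB_t + (1/2) f''(B_t) dt. Compute derivatives of f(x) = -5*sin(7*x/5)/4:
  f'(x)  = -7*cos(7*x/5)/4
  f''(x) = 49*sin(7*x/5)/20
Substitute x = B_t and multiply the f'' term by 1/2:
  drift     = (1/2) * (49*sin(7*x/5)/20) evaluated at B_t = 49*sin(7*B_t/5)/40
  diffusion = (-7*cos(7*x/5)/4) evaluated at B_t = -7*cos(7*B_t/5)/4
Therefore d(-5*sin(7*B_t/5)/4) = (49*sin(7*B_t/5)/40) dt + (-7*cos(7*B_t/5)/4) dB_t.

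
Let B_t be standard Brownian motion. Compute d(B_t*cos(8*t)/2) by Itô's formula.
d(B_t*cos(8*t)/2) = (-4*B_t*sin(8*t)) dt + (cos(8*t)/2) dB_t

Itô's formula for f(t, x): d f(t, B_t) = (f_t + (1/2) f_xx) dt + f_x dB_t. Compute partials of f(t, x) = x*cos(8*t)/2:
  f_t(t,x)  = -4*x*sin(8*t)
  f_x(t,x)  = cos(8*t)/2
  f_xx(t,x) = 0
Assemble drift = f_t + (1/2) f_xx = -4*x*sin(8*t) and diffusion = f_x = cos(8*t)/2. Substituting x = B_t:
  d(B_t*cos(8*t)/2) = (-4*B_t*sin(8*t)) dt + (cos(8*t)/2) dB_t.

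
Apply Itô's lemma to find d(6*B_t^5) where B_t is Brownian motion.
d(6*B_t^5) = (60*B_t^3) dt + (30*B_t^4) dB_t

Itô's formula for f(B_t) gives d f(B_t) = f'(B_t) dB_t + (1/2) f''(B_t) dt. Compute derivatives of f(x) = 6*x^5:
  f'(x)  = 30*x^4
  f''(x) = 120*x^3
Substitute x = B_t and multiply the f'' term by 1/2:
  drift     = (1/2) * (120*x^3) evaluated at B_t = 60*B_t^3
  diffusion = (30*x^4) evaluated at B_t = 30*B_t^4
Therefore d(6*B_t^5) = (60*B_t^3) dt + (30*B_t^4) dB_t.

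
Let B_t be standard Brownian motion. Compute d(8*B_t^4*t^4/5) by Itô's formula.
d(8*B_t^4*t^4/5) = (16*B_t^2*t^3*(2*B_t^2 + 3*t)/5) dt + (32*B_t^3*t^4/5) dB_t

Itô's formula for f(t, x): d f(t, B_t) = (f_t + (1/2) f_xx) dt + f_x dB_t. Compute partials of f(t, x) = 8*t^4*x^4/5:
  f_t(t,x)  = 32*t^3*x^4/5
  f_x(t,x)  = 32*t^4*x^3/5
  f_xx(t,x) = 96*t^4*x^2/5
Assemble drift = f_t + (1/2) f_xx = 16*t^3*x^2*(3*t + 2*x^2)/5 and diffusion = f_x = 32*t^4*x^3/5. Substituting x = B_t:
  d(8*B_t^4*t^4/5) = (16*B_t^2*t^3*(2*B_t^2 + 3*t)/5) dt + (32*B_t^3*t^4/5) dB_t.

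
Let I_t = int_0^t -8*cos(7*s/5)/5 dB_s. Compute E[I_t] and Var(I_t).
E[I_t] = 0; Var(I_t) = 32*t/25 + 16*sin(14*t/5)/35

The Itô integral of a deterministic integrand f(s) has mean 0 because each increment f(s) * (B_{s+ds} - B_s) has mean 0. By the Itô isometry:
  Var( int_0^t f(s) dB_s ) = E[ (int_0^t f(s) dB_s)^2 ] = int_0^t f(s)^2 ds.
Here f(s) = -8*cos(7*s/5)/5, so f(s)^2 = 64*cos(7*s/5)^2/25. Integrate:
  int_0^t (64*cos(7*s/5)^2/25) ds = 32*t/25 + 16*sin(14*t/5)/35.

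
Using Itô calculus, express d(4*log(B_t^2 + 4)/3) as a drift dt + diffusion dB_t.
d(4*log(B_t^2 + 4)/3) = (4*(4 - B_t^2)/(3*(B_t^2 + 4)^2)) dt + (8*B_t/(3*(B_t^2 + 4))) dB_t

Itô's formula for f(B_t) gives d f(B_t) = f'(B_t) dB_t + (1/2) f''(B_t) dt. Compute derivatives of f(x) = 4*log(x^2 + 4)/3:
  f'(x)  = 8*x/(3*(x^2 + 4))
  f''(x) = 8*(4 - x^2)/(3*(x^2 + 4)^2)
Substitute x = B_t and multiply the f'' term by 1/2:
  drift     = (1/2) * (8*(4 - x^2)/(3*(x^2 + 4)^2)) evaluated at B_t = 4*(4 - B_t^2)/(3*(B_t^2 + 4)^2)
  diffusion = (8*x/(3*(x^2 + 4))) evaluated at B_t = 8*B_t/(3*(B_t^2 + 4))
Therefore d(4*log(B_t^2 + 4)/3) = (4*(4 - B_t^2)/(3*(B_t^2 + 4)^2)) dt + (8*B_t/(3*(B_t^2 + 4))) dB_t.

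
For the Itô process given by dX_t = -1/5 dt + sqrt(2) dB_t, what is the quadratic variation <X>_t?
<X>_t = 2*t

For an Itô process dX_t = a(t) dt + b(t) dB_t, the quadratic variation is <X>_t = int_0^t b(s)^2 ds (the drift term does not contribute). Here b(s) = sqrt(2), so
  b(s)^2 = 2.
Integrating from 0 to t:
  <X>_t = int_0^t (2) ds = 2*t.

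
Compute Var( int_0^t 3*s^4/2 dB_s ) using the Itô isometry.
Var = t^9/4

The Itô integral of a deterministic integrand f(s) has mean 0 because each increment f(s) * (B_{s+ds} - B_s) has mean 0. By the Itô isometry:
  Var( int_0^t f(s) dB_s ) = E[ (int_0^t f(s) dB_s)^2 ] = int_0^t f(s)^2 ds.
Here f(s) = 3*s^4/2, so f(s)^2 = 9*s^8/4. Integrate:
  int_0^t (9*s^8/4) ds = t^9/4.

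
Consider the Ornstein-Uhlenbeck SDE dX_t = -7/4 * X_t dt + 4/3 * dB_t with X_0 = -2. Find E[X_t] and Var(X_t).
E[X_t] = -2*exp(-7*t/4); Var(X_t) = 32/63 - 32*exp(-7*t/2)/63

The OU SDE dX = -theta X dt + sigma dB admits the integrating factor exp(theta t): d(exp(theta t) X_t) = sigma exp(theta t) dB_t. Integrating from 0 to t:
  X_t = x_0 * exp(-theta t) + sigma * int_0^t exp(-theta (t-s)) dB_s.
The Itô integral has mean 0 and (by the Itô isometry) variance sigma^2 * int_0^t exp(-2 theta (t - s)) ds = sigma^2 * (1 - exp(-2 theta t)) / (2 theta).
With theta = 7/4, sigma = 4/3, x_0 = -2:
  E[X_t] = -2 * exp(-7/4 t) = -2*exp(-7*t/4)
  Var(X_t) = (4/3)^2 * (1 - exp(-2*7/4 t)) / (2 * 7/4) = 32/63 - 32*exp(-7*t/2)/63.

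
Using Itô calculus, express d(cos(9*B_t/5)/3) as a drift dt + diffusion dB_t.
d(cos(9*B_t/5)/3) = (-27*cos(9*B_t/5)/50) dt + (-3*sin(9*B_t/5)/5) dB_t

Itô's formula for f(B_t) gives d f(B_t) = f'(B_t) dB_t + (1/2) f''(B_t) dt. Compute derivatives of f(x) = cos(9*x/5)/3:
  f'(x)  = -3*sin(9*x/5)/5
  f''(x) = -27*cos(9*x/5)/25
Substitute x = B_t and multiply the f'' term by 1/2:
  drift     = (1/2) * (-27*cos(9*x/5)/25) evaluated at B_t = -27*cos(9*B_t/5)/50
  diffusion = (-3*sin(9*x/5)/5) evaluated at B_t = -3*sin(9*B_t/5)/5
Therefore d(cos(9*B_t/5)/3) = (-27*cos(9*B_t/5)/50) dt + (-3*sin(9*B_t/5)/5) dB_t.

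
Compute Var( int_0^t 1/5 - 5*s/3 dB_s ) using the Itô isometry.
Var = t*(625*t^2 - 225*t + 27)/675

The Itô integral of a deterministic integrand f(s) has mean 0 because each increment f(s) * (B_{s+ds} - B_s) has mean 0. By the Itô isometry:
  Var( int_0^t f(s) dB_s ) = E[ (int_0^t f(s) dB_s)^2 ] = int_0^t f(s)^2 ds.
Here f(s) = 1/5 - 5*s/3, so f(s)^2 = (25*s - 3)^2/225. Integrate:
  int_0^t ((25*s - 3)^2/225) ds = t*(625*t^2 - 225*t + 27)/675.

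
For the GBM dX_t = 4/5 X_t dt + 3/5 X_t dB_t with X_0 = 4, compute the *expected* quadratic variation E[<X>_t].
E[<X>_t] = 144*exp(49*t/25)/49 - 144/49

<X>_t = int_0^t ((3/5) * X_s)^2 ds. Taking expectation inside the integral: E[<X>_t] = (3/5)^2 * int_0^t E[X_s^2] ds. For GBM, E[X_s^2] = x_0^2 * exp((2 mu + sigma^2) s). Integrating:
  E[<X>_t] = (3/5)^2 * 4^2 * (exp((2*(4/5) + (3/5)^2) t) - 1) / (2*(4/5) + (3/5)^2)
           = (3/5)^2 * 4^2 * (exp((49/25) t) - 1) / (49/25) = 144*exp(49*t/25)/49 - 144/49.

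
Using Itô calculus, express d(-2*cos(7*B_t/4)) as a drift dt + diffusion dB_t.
d(-2*cos(7*B_t/4)) = (49*cos(7*B_t/4)/16) dt + (7*sin(7*B_t/4)/2) dB_t

Itô's formula for f(B_t) gives d f(B_t) = f'(B_t) dB_t + (1/2) f''(B_t) dt. Compute derivatives of f(x) = -2*cos(7*x/4):
  f'(x)  = 7*sin(7*x/4)/2
  f''(x) = 49*cos(7*x/4)/8
Substitute x = B_t and multiply the f'' term by 1/2:
  drift     = (1/2) * (49*cos(7*x/4)/8) evaluated at B_t = 49*cos(7*B_t/4)/16
  diffusion = (7*sin(7*x/4)/2) evaluated at B_t = 7*sin(7*B_t/4)/2
Therefore d(-2*cos(7*B_t/4)) = (49*cos(7*B_t/4)/16) dt + (7*sin(7*B_t/4)/2) dB_t.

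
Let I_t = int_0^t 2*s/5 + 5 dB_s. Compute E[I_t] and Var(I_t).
E[I_t] = 0; Var(I_t) = t*(4*t^2 + 150*t + 1875)/75

The Itô integral of a deterministic integrand f(s) has mean 0 because each increment f(s) * (B_{s+ds} - B_s) has mean 0. By the Itô isometry:
  Var( int_0^t f(s) dB_s ) = E[ (int_0^t f(s) dB_s)^2 ] = int_0^t f(s)^2 ds.
Here f(s) = 2*s/5 + 5, so f(s)^2 = (2*s + 25)^2/25. Integrate:
  int_0^t ((2*s + 25)^2/25) ds = t*(4*t^2 + 150*t + 1875)/75.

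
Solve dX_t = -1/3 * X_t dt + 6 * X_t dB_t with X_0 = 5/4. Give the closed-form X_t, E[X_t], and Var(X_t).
X_t = 5/4 * exp((-55/3) t + (6) B_t); E[X_t] = 5*exp(-t/3)/4; Var(X_t) = (25*exp(36*t) - 25)*exp(-2*t/3)/16

For GBM dX = mu X dt + sigma X dB with X_0 = x_0, apply Itô to Y = log X: dY = (mu - sigma^2/2) dt + sigma dB, so Y_t = log(x_0) + (mu - sigma^2/2) t + sigma B_t and hence X_t = x_0 * exp((mu - sigma^2/2) t + sigma B_t).
With mu = -1/3, sigma = 6, x_0 = 5/4, this gives:
  X_t = 5/4 * exp((-55/3) * t + (6) * B_t).
Since sigma*B_t ~ Normal(0, sigma^2 t), E[exp(sigma*B_t)] = exp(sigma^2 t / 2); so E[X_t] = x_0 * exp((mu - sigma^2/2) t) * exp(sigma^2 t / 2) = x_0 * exp(mu t) = 5*exp(-t/3)/4.
Var(X_t) = E[X_t^2] - (E[X_t])^2 = x_0^2 * exp(2 mu t) * (exp(sigma^2 t) - 1) = (25*exp(36*t) - 25)*exp(-2*t/3)/16.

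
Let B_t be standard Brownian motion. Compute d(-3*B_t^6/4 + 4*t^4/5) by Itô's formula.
d(-3*B_t^6/4 + 4*t^4/5) = (-45*B_t^4/4 + 16*t^3/5) dt + (-9*B_t^5/2) dB_t

Itô's formula for f(t, x): d f(t, B_t) = (f_t + (1/2) f_xx) dt + f_x dB_t. Compute partials of f(t, x) = 4*t^4/5 - 3*x^6/4:
  f_t(t,x)  = 16*t^3/5
  f_x(t,x)  = -9*x^5/2
  f_xx(t,x) = -45*x^4/2
Assemble drift = f_t + (1/2) f_xx = 16*t^3/5 - 45*x^4/4 and diffusion = f_x = -9*x^5/2. Substituting x = B_t:
  d(-3*B_t^6/4 + 4*t^4/5) = (-45*B_t^4/4 + 16*t^3/5) dt + (-9*B_t^5/2) dB_t.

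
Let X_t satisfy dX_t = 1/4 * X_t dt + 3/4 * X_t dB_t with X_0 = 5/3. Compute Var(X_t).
Var(X_t) = 25*(exp(9*t/16) - 1)*exp(t/2)/9

For GBM dX = mu X dt + sigma X dB with X_0 = x_0, apply Itô to Y = log X: dY = (mu - sigma^2/2) dt + sigma dB, so Y_t = log(x_0) + (mu - sigma^2/2) t + sigma B_t and hence X_t = x_0 * exp((mu - sigma^2/2) t + sigma B_t).
With mu = 1/4, sigma = 3/4, x_0 = 5/3, this gives:
  X_t = 5/3 * exp((-1/32) * t + (3/4) * B_t).
Since sigma*B_t ~ Normal(0, sigma^2 t), E[exp(sigma*B_t)] = exp(sigma^2 t / 2); so E[X_t] = x_0 * exp((mu - sigma^2/2) t) * exp(sigma^2 t / 2) = x_0 * exp(mu t) = 5*exp(t/4)/3.
Var(X_t) = E[X_t^2] - (E[X_t])^2 = x_0^2 * exp(2 mu t) * (exp(sigma^2 t) - 1) = 25*(exp(9*t/16) - 1)*exp(t/2)/9.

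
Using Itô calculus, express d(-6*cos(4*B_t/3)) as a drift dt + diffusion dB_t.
d(-6*cos(4*B_t/3)) = (16*cos(4*B_t/3)/3) dt + (8*sin(4*B_t/3)) dB_t

Itô's formula for f(B_t) gives d f(B_t) = f'(B_t) dB_t + (1/2) f''(B_t) dt. Compute derivatives of f(x) = -6*cos(4*x/3):
  f'(x)  = 8*sin(4*x/3)
  f''(x) = 32*cos(4*x/3)/3
Substitute x = B_t and multiply the f'' term by 1/2:
  drift     = (1/2) * (32*cos(4*x/3)/3) evaluated at B_t = 16*cos(4*B_t/3)/3
  diffusion = (8*sin(4*x/3)) evaluated at B_t = 8*sin(4*B_t/3)
Therefore d(-6*cos(4*B_t/3)) = (16*cos(4*B_t/3)/3) dt + (8*sin(4*B_t/3)) dB_t.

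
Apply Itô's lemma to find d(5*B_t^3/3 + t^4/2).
d(5*B_t^3/3 + t^4/2) = (5*B_t + 2*t^3) dt + (5*B_t^2) dB_t

Itô's formula for f(t, x): d f(t, B_t) = (f_t + (1/2) f_xx) dt + f_x dB_t. Compute partials of f(t, x) = t^4/2 + 5*x^3/3:
  f_t(t,x)  = 2*t^3
  f_x(t,x)  = 5*x^2
  f_xx(t,x) = 10*x
Assemble drift = f_t + (1/2) f_xx = 2*t^3 + 5*x and diffusion = f_x = 5*x^2. Substituting x = B_t:
  d(5*B_t^3/3 + t^4/2) = (5*B_t + 2*t^3) dt + (5*B_t^2) dB_t.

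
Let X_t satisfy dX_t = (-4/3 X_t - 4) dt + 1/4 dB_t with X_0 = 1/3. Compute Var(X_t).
Var(X_t) = 3/128 - 3*exp(-8*t/3)/128

The variance V(t) = Var(X_t) satisfies V'(t) = 2 a V(t) + c^2 with V(0) = 0 (drift coefficient is linear in X, diffusion is constant). With a = -4/3, c = 1/4, the solution is
  V(t) = (c^2 / (2 a)) * (exp(2 a t) - 1)
       = ((1/4)^2 / (2*(-4/3))) * (exp((-8/3) t) - 1)
       = 3/128 - 3*exp(-8*t/3)/128.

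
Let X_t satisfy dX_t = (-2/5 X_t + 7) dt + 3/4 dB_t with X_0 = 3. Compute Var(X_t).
Var(X_t) = 45/64 - 45*exp(-4*t/5)/64

The variance V(t) = Var(X_t) satisfies V'(t) = 2 a V(t) + c^2 with V(0) = 0 (drift coefficient is linear in X, diffusion is constant). With a = -2/5, c = 3/4, the solution is
  V(t) = (c^2 / (2 a)) * (exp(2 a t) - 1)
       = ((3/4)^2 / (2*(-2/5))) * (exp((-4/5) t) - 1)
       = 45/64 - 45*exp(-4*t/5)/64.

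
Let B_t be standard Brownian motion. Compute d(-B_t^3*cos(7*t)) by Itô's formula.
d(-B_t^3*cos(7*t)) = (B_t*(7*B_t^2*sin(7*t) - 3*cos(7*t))) dt + (-3*B_t^2*cos(7*t)) dB_t

Itô's formula for f(t, x): d f(t, B_t) = (f_t + (1/2) f_xx) dt + f_x dB_t. Compute partials of f(t, x) = -x^3*cos(7*t):
  f_t(t,x)  = 7*x^3*sin(7*t)
  f_x(t,x)  = -3*x^2*cos(7*t)
  f_xx(t,x) = -6*x*cos(7*t)
Assemble drift = f_t + (1/2) f_xx = x*(7*x^2*sin(7*t) - 3*cos(7*t)) and diffusion = f_x = -3*x^2*cos(7*t). Substituting x = B_t:
  d(-B_t^3*cos(7*t)) = (B_t*(7*B_t^2*sin(7*t) - 3*cos(7*t))) dt + (-3*B_t^2*cos(7*t)) dB_t.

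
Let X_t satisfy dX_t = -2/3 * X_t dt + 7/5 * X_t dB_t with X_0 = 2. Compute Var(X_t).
Var(X_t) = (4*exp(49*t/25) - 4)*exp(-4*t/3)

For GBM dX = mu X dt + sigma X dB with X_0 = x_0, apply Itô to Y = log X: dY = (mu - sigma^2/2) dt + sigma dB, so Y_t = log(x_0) + (mu - sigma^2/2) t + sigma B_t and hence X_t = x_0 * exp((mu - sigma^2/2) t + sigma B_t).
With mu = -2/3, sigma = 7/5, x_0 = 2, this gives:
  X_t = 2 * exp((-247/150) * t + (7/5) * B_t).
Since sigma*B_t ~ Normal(0, sigma^2 t), E[exp(sigma*B_t)] = exp(sigma^2 t / 2); so E[X_t] = x_0 * exp((mu - sigma^2/2) t) * exp(sigma^2 t / 2) = x_0 * exp(mu t) = 2*exp(-2*t/3).
Var(X_t) = E[X_t^2] - (E[X_t])^2 = x_0^2 * exp(2 mu t) * (exp(sigma^2 t) - 1) = (4*exp(49*t/25) - 4)*exp(-4*t/3).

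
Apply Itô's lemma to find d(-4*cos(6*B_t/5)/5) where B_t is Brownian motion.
d(-4*cos(6*B_t/5)/5) = (72*cos(6*B_t/5)/125) dt + (24*sin(6*B_t/5)/25) dB_t

Itô's formula for f(B_t) gives d f(B_t) = f'(B_t) dB_t + (1/2) f''(B_t) dt. Compute derivatives of f(x) = -4*cos(6*x/5)/5:
  f'(x)  = 24*sin(6*x/5)/25
  f''(x) = 144*cos(6*x/5)/125
Substitute x = B_t and multiply the f'' term by 1/2:
  drift     = (1/2) * (144*cos(6*x/5)/125) evaluated at B_t = 72*cos(6*B_t/5)/125
  diffusion = (24*sin(6*x/5)/25) evaluated at B_t = 24*sin(6*B_t/5)/25
Therefore d(-4*cos(6*B_t/5)/5) = (72*cos(6*B_t/5)/125) dt + (24*sin(6*B_t/5)/25) dB_t.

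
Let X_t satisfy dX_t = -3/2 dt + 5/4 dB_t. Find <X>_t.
<X>_t = 25*t/16

For an Itô process dX_t = a(t) dt + b(t) dB_t, the quadratic variation is <X>_t = int_0^t b(s)^2 ds (the drift term does not contribute). Here b(s) = 5/4, so
  b(s)^2 = 25/16.
Integrating from 0 to t:
  <X>_t = int_0^t (25/16) ds = 25*t/16.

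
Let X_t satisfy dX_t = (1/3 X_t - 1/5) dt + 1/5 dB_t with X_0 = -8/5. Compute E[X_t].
E[X_t] = 3/5 - 11*exp(t/3)/5

Taking expectations and using E[dB_t] = 0, the mean m(t) = E[X_t] satisfies the ODE m'(t) = a m(t) + b with m(0) = x_0. With a = 1/3, b = -1/5, x_0 = -8/5, the solution is
  m(t) = x_0 * exp(a t) + (b/a) * (exp(a t) - 1)
       = (-8/5) * exp((1/3) t) + ((-1/5)/(1/3)) * (exp((1/3) t) - 1)
       = 3/5 - 11*exp(t/3)/5.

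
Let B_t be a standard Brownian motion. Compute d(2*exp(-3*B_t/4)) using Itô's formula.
d(2*exp(-3*B_t/4)) = (9*exp(-3*B_t/4)/16) dt + (-3*exp(-3*B_t/4)/2) dB_t

Itô's formula for f(B_t) gives d f(B_t) = f'(B_t) dB_t + (1/2) f''(B_t) dt. Compute derivatives of f(x) = 2*exp(-3*x/4):
  f'(x)  = -3*exp(-3*x/4)/2
  f''(x) = 9*exp(-3*x/4)/8
Substitute x = B_t and multiply the f'' term by 1/2:
  drift     = (1/2) * (9*exp(-3*x/4)/8) evaluated at B_t = 9*exp(-3*B_t/4)/16
  diffusion = (-3*exp(-3*x/4)/2) evaluated at B_t = -3*exp(-3*B_t/4)/2
Therefore d(2*exp(-3*B_t/4)) = (9*exp(-3*B_t/4)/16) dt + (-3*exp(-3*B_t/4)/2) dB_t.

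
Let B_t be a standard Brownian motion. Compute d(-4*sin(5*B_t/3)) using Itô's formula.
d(-4*sin(5*B_t/3)) = (50*sin(5*B_t/3)/9) dt + (-20*cos(5*B_t/3)/3) dB_t

Itô's formula for f(B_t) gives d f(B_t) = f'(B_t) dB_t + (1/2) f''(B_t) dt. Compute derivatives of f(x) = -4*sin(5*x/3):
  f'(x)  = -20*cos(5*x/3)/3
  f''(x) = 100*sin(5*x/3)/9
Substitute x = B_t and multiply the f'' term by 1/2:
  drift     = (1/2) * (100*sin(5*x/3)/9) evaluated at B_t = 50*sin(5*B_t/3)/9
  diffusion = (-20*cos(5*x/3)/3) evaluated at B_t = -20*cos(5*B_t/3)/3
Therefore d(-4*sin(5*B_t/3)) = (50*sin(5*B_t/3)/9) dt + (-20*cos(5*B_t/3)/3) dB_t.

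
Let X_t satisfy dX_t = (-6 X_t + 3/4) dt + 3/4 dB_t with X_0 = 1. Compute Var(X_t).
Var(X_t) = 3/64 - 3*exp(-12*t)/64

The variance V(t) = Var(X_t) satisfies V'(t) = 2 a V(t) + c^2 with V(0) = 0 (drift coefficient is linear in X, diffusion is constant). With a = -6, c = 3/4, the solution is
  V(t) = (c^2 / (2 a)) * (exp(2 a t) - 1)
       = ((3/4)^2 / (2*(-6))) * (exp((-12) t) - 1)
       = 3/64 - 3*exp(-12*t)/64.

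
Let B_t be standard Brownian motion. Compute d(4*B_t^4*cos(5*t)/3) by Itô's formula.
d(4*B_t^4*cos(5*t)/3) = (B_t^2*(-20*B_t^2*sin(5*t)/3 + 8*cos(5*t))) dt + (16*B_t^3*cos(5*t)/3) dB_t

Itô's formula for f(t, x): d f(t, B_t) = (f_t + (1/2) f_xx) dt + f_x dB_t. Compute partials of f(t, x) = 4*x^4*cos(5*t)/3:
  f_t(t,x)  = -20*x^4*sin(5*t)/3
  f_x(t,x)  = 16*x^3*cos(5*t)/3
  f_xx(t,x) = 16*x^2*cos(5*t)
Assemble drift = f_t + (1/2) f_xx = x^2*(-20*x^2*sin(5*t)/3 + 8*cos(5*t)) and diffusion = f_x = 16*x^3*cos(5*t)/3. Substituting x = B_t:
  d(4*B_t^4*cos(5*t)/3) = (B_t^2*(-20*B_t^2*sin(5*t)/3 + 8*cos(5*t))) dt + (16*B_t^3*cos(5*t)/3) dB_t.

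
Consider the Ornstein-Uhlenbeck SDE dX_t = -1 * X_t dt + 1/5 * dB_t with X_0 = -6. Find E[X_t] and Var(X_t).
E[X_t] = -6*exp(-t); Var(X_t) = 1/50 - exp(-2*t)/50

The OU SDE dX = -theta X dt + sigma dB admits the integrating factor exp(theta t): d(exp(theta t) X_t) = sigma exp(theta t) dB_t. Integrating from 0 to t:
  X_t = x_0 * exp(-theta t) + sigma * int_0^t exp(-theta (t-s)) dB_s.
The Itô integral has mean 0 and (by the Itô isometry) variance sigma^2 * int_0^t exp(-2 theta (t - s)) ds = sigma^2 * (1 - exp(-2 theta t)) / (2 theta).
With theta = 1, sigma = 1/5, x_0 = -6:
  E[X_t] = -6 * exp(-1 t) = -6*exp(-t)
  Var(X_t) = (1/5)^2 * (1 - exp(-2*1 t)) / (2 * 1) = 1/50 - exp(-2*t)/50.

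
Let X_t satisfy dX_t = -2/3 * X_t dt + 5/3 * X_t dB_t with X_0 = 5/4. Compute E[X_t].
E[X_t] = 5*exp(-2*t/3)/4

For GBM dX = mu X dt + sigma X dB with X_0 = x_0, apply Itô to Y = log X: dY = (mu - sigma^2/2) dt + sigma dB, so Y_t = log(x_0) + (mu - sigma^2/2) t + sigma B_t and hence X_t = x_0 * exp((mu - sigma^2/2) t + sigma B_t).
With mu = -2/3, sigma = 5/3, x_0 = 5/4, this gives:
  X_t = 5/4 * exp((-37/18) * t + (5/3) * B_t).
Since sigma*B_t ~ Normal(0, sigma^2 t), E[exp(sigma*B_t)] = exp(sigma^2 t / 2); so E[X_t] = x_0 * exp((mu - sigma^2/2) t) * exp(sigma^2 t / 2) = x_0 * exp(mu t) = 5*exp(-2*t/3)/4.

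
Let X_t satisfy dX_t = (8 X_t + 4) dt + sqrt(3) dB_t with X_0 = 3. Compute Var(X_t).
Var(X_t) = 3*exp(16*t)/16 - 3/16

The variance V(t) = Var(X_t) satisfies V'(t) = 2 a V(t) + c^2 with V(0) = 0 (drift coefficient is linear in X, diffusion is constant). With a = 8, c = sqrt(3), the solution is
  V(t) = (c^2 / (2 a)) * (exp(2 a t) - 1)
       = (sqrt(3)^2 / (2*8)) * (exp(16 t) - 1)
       = 3*exp(16*t)/16 - 3/16.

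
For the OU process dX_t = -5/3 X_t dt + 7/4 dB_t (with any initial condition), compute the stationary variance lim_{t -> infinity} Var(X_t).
lim Var(X_t) = 147/160

The OU SDE dX = -theta X dt + sigma dB admits the integrating factor exp(theta t): d(exp(theta t) X_t) = sigma exp(theta t) dB_t. Integrating from 0 to t gives X_t = x_0 * exp(-theta t) + sigma * int_0^t exp(-theta (t-s)) dB_s for any initial x_0. The Itô integral has variance (by the Itô isometry) sigma^2 * int_0^t exp(-2 theta (t - s)) ds = sigma^2 * (1 - exp(-2 theta t)) / (2 theta), independent of x_0.
With theta = 5/3, sigma = 7/4:
  Var(X_t) = (7/4)^2 * (1 - exp(-2*5/3 t)) / (2 * 5/3) = 147/160 - 147*exp(-10*t/3)/160.
As t -> infinity, exp(-2*5/3 t) -> 0, so the stationary variance is sigma^2 / (2 theta) = 147/160.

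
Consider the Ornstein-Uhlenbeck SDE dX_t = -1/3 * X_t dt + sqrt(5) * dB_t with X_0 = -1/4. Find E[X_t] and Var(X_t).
E[X_t] = -exp(-t/3)/4; Var(X_t) = 15/2 - 15*exp(-2*t/3)/2

The OU SDE dX = -theta X dt + sigma dB admits the integrating factor exp(theta t): d(exp(theta t) X_t) = sigma exp(theta t) dB_t. Integrating from 0 to t:
  X_t = x_0 * exp(-theta t) + sigma * int_0^t exp(-theta (t-s)) dB_s.
The Itô integral has mean 0 and (by the Itô isometry) variance sigma^2 * int_0^t exp(-2 theta (t - s)) ds = sigma^2 * (1 - exp(-2 theta t)) / (2 theta).
With theta = 1/3, sigma = sqrt(5), x_0 = -1/4:
  E[X_t] = -1/4 * exp(-1/3 t) = -exp(-t/3)/4
  Var(X_t) = (sqrt(5))^2 * (1 - exp(-2*1/3 t)) / (2 * 1/3) = 15/2 - 15*exp(-2*t/3)/2.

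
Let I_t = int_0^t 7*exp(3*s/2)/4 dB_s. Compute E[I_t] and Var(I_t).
E[I_t] = 0; Var(I_t) = 49*exp(3*t)/48 - 49/48

The Itô integral of a deterministic integrand f(s) has mean 0 because each increment f(s) * (B_{s+ds} - B_s) has mean 0. By the Itô isometry:
  Var( int_0^t f(s) dB_s ) = E[ (int_0^t f(s) dB_s)^2 ] = int_0^t f(s)^2 ds.
Here f(s) = 7*exp(3*s/2)/4, so f(s)^2 = 49*exp(3*s)/16. Integrate:
  int_0^t (49*exp(3*s)/16) ds = 49*exp(3*t)/48 - 49/48.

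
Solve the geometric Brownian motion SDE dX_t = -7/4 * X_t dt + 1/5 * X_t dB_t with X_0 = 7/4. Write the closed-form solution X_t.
X_t = 7/4 * exp((-177/100) * t + (1/5) * B_t)

For GBM dX = mu X dt + sigma X dB with X_0 = x_0, apply Itô to Y = log X: dY = (mu - sigma^2/2) dt + sigma dB, so Y_t = log(x_0) + (mu - sigma^2/2) t + sigma B_t and hence X_t = x_0 * exp((mu - sigma^2/2) t + sigma B_t).
With mu = -7/4, sigma = 1/5, x_0 = 7/4, this gives:
  X_t = 7/4 * exp((-177/100) * t + (1/5) * B_t).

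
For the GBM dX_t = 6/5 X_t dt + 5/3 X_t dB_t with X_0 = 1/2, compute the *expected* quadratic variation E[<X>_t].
E[<X>_t] = 125*exp(233*t/45)/932 - 125/932

<X>_t = int_0^t ((5/3) * X_s)^2 ds. Taking expectation inside the integral: E[<X>_t] = (5/3)^2 * int_0^t E[X_s^2] ds. For GBM, E[X_s^2] = x_0^2 * exp((2 mu + sigma^2) s). Integrating:
  E[<X>_t] = (5/3)^2 * (1/2)^2 * (exp((2*(6/5) + (5/3)^2) t) - 1) / (2*(6/5) + (5/3)^2)
           = (5/3)^2 * (1/2)^2 * (exp((233/45) t) - 1) / (233/45) = 125*exp(233*t/45)/932 - 125/932.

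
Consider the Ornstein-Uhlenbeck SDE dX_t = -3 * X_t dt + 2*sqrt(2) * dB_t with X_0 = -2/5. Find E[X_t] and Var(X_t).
E[X_t] = -2*exp(-3*t)/5; Var(X_t) = 4/3 - 4*exp(-6*t)/3

The OU SDE dX = -theta X dt + sigma dB admits the integrating factor exp(theta t): d(exp(theta t) X_t) = sigma exp(theta t) dB_t. Integrating from 0 to t:
  X_t = x_0 * exp(-theta t) + sigma * int_0^t exp(-theta (t-s)) dB_s.
The Itô integral has mean 0 and (by the Itô isometry) variance sigma^2 * int_0^t exp(-2 theta (t - s)) ds = sigma^2 * (1 - exp(-2 theta t)) / (2 theta).
With theta = 3, sigma = 2*sqrt(2), x_0 = -2/5:
  E[X_t] = -2/5 * exp(-3 t) = -2*exp(-3*t)/5
  Var(X_t) = (2*sqrt(2))^2 * (1 - exp(-2*3 t)) / (2 * 3) = 4/3 - 4*exp(-6*t)/3.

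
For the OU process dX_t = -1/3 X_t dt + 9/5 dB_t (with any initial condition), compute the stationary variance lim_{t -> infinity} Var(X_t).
lim Var(X_t) = 243/50

The OU SDE dX = -theta X dt + sigma dB admits the integrating factor exp(theta t): d(exp(theta t) X_t) = sigma exp(theta t) dB_t. Integrating from 0 to t gives X_t = x_0 * exp(-theta t) + sigma * int_0^t exp(-theta (t-s)) dB_s for any initial x_0. The Itô integral has variance (by the Itô isometry) sigma^2 * int_0^t exp(-2 theta (t - s)) ds = sigma^2 * (1 - exp(-2 theta t)) / (2 theta), independent of x_0.
With theta = 1/3, sigma = 9/5:
  Var(X_t) = (9/5)^2 * (1 - exp(-2*1/3 t)) / (2 * 1/3) = 243/50 - 243*exp(-2*t/3)/50.
As t -> infinity, exp(-2*1/3 t) -> 0, so the stationary variance is sigma^2 / (2 theta) = 243/50.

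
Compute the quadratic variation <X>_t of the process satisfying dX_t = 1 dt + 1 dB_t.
<X>_t = t

For an Itô process dX_t = a(t) dt + b(t) dB_t, the quadratic variation is <X>_t = int_0^t b(s)^2 ds (the drift term does not contribute). Here b(s) = 1, so
  b(s)^2 = 1.
Integrating from 0 to t:
  <X>_t = int_0^t (1) ds = t.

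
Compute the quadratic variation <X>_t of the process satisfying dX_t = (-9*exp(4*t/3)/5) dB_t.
<X>_t = 243*exp(8*t/3)/200 - 243/200

For an Itô process dX_t = a(t) dt + b(t) dB_t, the quadratic variation is <X>_t = int_0^t b(s)^2 ds (the drift term does not contribute). Here b(s) = -9*exp(4*s/3)/5, so
  b(s)^2 = 81*exp(8*s/3)/25.
Integrating from 0 to t:
  <X>_t = int_0^t (81*exp(8*s/3)/25) ds = 243*exp(8*t/3)/200 - 243/200.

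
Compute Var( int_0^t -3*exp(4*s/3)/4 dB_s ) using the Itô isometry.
Var = 27*exp(8*t/3)/128 - 27/128

The Itô integral of a deterministic integrand f(s) has mean 0 because each increment f(s) * (B_{s+ds} - B_s) has mean 0. By the Itô isometry:
  Var( int_0^t f(s) dB_s ) = E[ (int_0^t f(s) dB_s)^2 ] = int_0^t f(s)^2 ds.
Here f(s) = -3*exp(4*s/3)/4, so f(s)^2 = 9*exp(8*s/3)/16. Integrate:
  int_0^t (9*exp(8*s/3)/16) ds = 27*exp(8*t/3)/128 - 27/128.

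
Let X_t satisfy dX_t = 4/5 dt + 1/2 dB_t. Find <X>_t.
<X>_t = t/4

For an Itô process dX_t = a(t) dt + b(t) dB_t, the quadratic variation is <X>_t = int_0^t b(s)^2 ds (the drift term does not contribute). Here b(s) = 1/2, so
  b(s)^2 = 1/4.
Integrating from 0 to t:
  <X>_t = int_0^t (1/4) ds = t/4.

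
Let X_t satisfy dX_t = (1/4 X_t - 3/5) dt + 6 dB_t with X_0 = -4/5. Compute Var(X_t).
Var(X_t) = 72*exp(t/2) - 72

The variance V(t) = Var(X_t) satisfies V'(t) = 2 a V(t) + c^2 with V(0) = 0 (drift coefficient is linear in X, diffusion is constant). With a = 1/4, c = 6, the solution is
  V(t) = (c^2 / (2 a)) * (exp(2 a t) - 1)
       = (6^2 / (2*(1/4))) * (exp((1/2) t) - 1)
       = 72*exp(t/2) - 72.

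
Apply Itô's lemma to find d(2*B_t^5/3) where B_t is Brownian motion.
d(2*B_t^5/3) = (20*B_t^3/3) dt + (10*B_t^4/3) dB_t

Itô's formula for f(B_t) gives d f(B_t) = f'(B_t) dB_t + (1/2) f''(B_t) dt. Compute derivatives of f(x) = 2*x^5/3:
  f'(x)  = 10*x^4/3
  f''(x) = 40*x^3/3
Substitute x = B_t and multiply the f'' term by 1/2:
  drift     = (1/2) * (40*x^3/3) evaluated at B_t = 20*B_t^3/3
  diffusion = (10*x^4/3) evaluated at B_t = 10*B_t^4/3
Therefore d(2*B_t^5/3) = (20*B_t^3/3) dt + (10*B_t^4/3) dB_t.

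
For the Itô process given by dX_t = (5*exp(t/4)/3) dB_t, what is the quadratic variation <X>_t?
<X>_t = 50*exp(t/2)/9 - 50/9

For an Itô process dX_t = a(t) dt + b(t) dB_t, the quadratic variation is <X>_t = int_0^t b(s)^2 ds (the drift term does not contribute). Here b(s) = 5*exp(s/4)/3, so
  b(s)^2 = 25*exp(s/2)/9.
Integrating from 0 to t:
  <X>_t = int_0^t (25*exp(s/2)/9) ds = 50*exp(t/2)/9 - 50/9.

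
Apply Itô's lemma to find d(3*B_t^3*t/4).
d(3*B_t^3*t/4) = (3*B_t*(B_t^2 + 3*t)/4) dt + (9*B_t^2*t/4) dB_t

Itô's formula for f(t, x): d f(t, B_t) = (f_t + (1/2) f_xx) dt + f_x dB_t. Compute partials of f(t, x) = 3*t*x^3/4:
  f_t(t,x)  = 3*x^3/4
  f_x(t,x)  = 9*t*x^2/4
  f_xx(t,x) = 9*t*x/2
Assemble drift = f_t + (1/2) f_xx = 3*x*(3*t + x^2)/4 and diffusion = f_x = 9*t*x^2/4. Substituting x = B_t:
  d(3*B_t^3*t/4) = (3*B_t*(B_t^2 + 3*t)/4) dt + (9*B_t^2*t/4) dB_t.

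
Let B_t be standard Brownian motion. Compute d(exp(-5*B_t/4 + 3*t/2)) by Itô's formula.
d(exp(-5*B_t/4 + 3*t/2)) = (73*exp(-5*B_t/4 + 3*t/2)/32) dt + (-5*exp(-5*B_t/4 + 3*t/2)/4) dB_t

Itô's formula for f(t, x): d f(t, B_t) = (f_t + (1/2) f_xx) dt + f_x dB_t. Compute partials of f(t, x) = exp(3*t/2 - 5*x/4):
  f_t(t,x)  = 3*exp(3*t/2 - 5*x/4)/2
  f_x(t,x)  = -5*exp(3*t/2 - 5*x/4)/4
  f_xx(t,x) = 25*exp(3*t/2 - 5*x/4)/16
Assemble drift = f_t + (1/2) f_xx = 73*exp(3*t/2 - 5*x/4)/32 and diffusion = f_x = -5*exp(3*t/2 - 5*x/4)/4. Substituting x = B_t:
  d(exp(-5*B_t/4 + 3*t/2)) = (73*exp(-5*B_t/4 + 3*t/2)/32) dt + (-5*exp(-5*B_t/4 + 3*t/2)/4) dB_t.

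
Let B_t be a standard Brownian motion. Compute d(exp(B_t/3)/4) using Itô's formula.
d(exp(B_t/3)/4) = (exp(B_t/3)/72) dt + (exp(B_t/3)/12) dB_t

Itô's formula for f(B_t) gives d f(B_t) = f'(B_t) dB_t + (1/2) f''(B_t) dt. Compute derivatives of f(x) = exp(x/3)/4:
  f'(x)  = exp(x/3)/12
  f''(x) = exp(x/3)/36
Substitute x = B_t and multiply the f'' term by 1/2:
  drift     = (1/2) * (exp(x/3)/36) evaluated at B_t = exp(B_t/3)/72
  diffusion = (exp(x/3)/12) evaluated at B_t = exp(B_t/3)/12
Therefore d(exp(B_t/3)/4) = (exp(B_t/3)/72) dt + (exp(B_t/3)/12) dB_t.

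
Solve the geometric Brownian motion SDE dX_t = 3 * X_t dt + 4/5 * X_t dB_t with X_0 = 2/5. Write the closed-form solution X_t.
X_t = 2/5 * exp((67/25) * t + (4/5) * B_t)

For GBM dX = mu X dt + sigma X dB with X_0 = x_0, apply Itô to Y = log X: dY = (mu - sigma^2/2) dt + sigma dB, so Y_t = log(x_0) + (mu - sigma^2/2) t + sigma B_t and hence X_t = x_0 * exp((mu - sigma^2/2) t + sigma B_t).
With mu = 3, sigma = 4/5, x_0 = 2/5, this gives:
  X_t = 2/5 * exp((67/25) * t + (4/5) * B_t).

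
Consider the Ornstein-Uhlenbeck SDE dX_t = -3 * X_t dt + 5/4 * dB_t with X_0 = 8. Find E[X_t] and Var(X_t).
E[X_t] = 8*exp(-3*t); Var(X_t) = 25/96 - 25*exp(-6*t)/96

The OU SDE dX = -theta X dt + sigma dB admits the integrating factor exp(theta t): d(exp(theta t) X_t) = sigma exp(theta t) dB_t. Integrating from 0 to t:
  X_t = x_0 * exp(-theta t) + sigma * int_0^t exp(-theta (t-s)) dB_s.
The Itô integral has mean 0 and (by the Itô isometry) variance sigma^2 * int_0^t exp(-2 theta (t - s)) ds = sigma^2 * (1 - exp(-2 theta t)) / (2 theta).
With theta = 3, sigma = 5/4, x_0 = 8:
  E[X_t] = 8 * exp(-3 t) = 8*exp(-3*t)
  Var(X_t) = (5/4)^2 * (1 - exp(-2*3 t)) / (2 * 3) = 25/96 - 25*exp(-6*t)/96.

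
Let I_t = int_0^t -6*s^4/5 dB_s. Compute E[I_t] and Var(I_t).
E[I_t] = 0; Var(I_t) = 4*t^9/25

The Itô integral of a deterministic integrand f(s) has mean 0 because each increment f(s) * (B_{s+ds} - B_s) has mean 0. By the Itô isometry:
  Var( int_0^t f(s) dB_s ) = E[ (int_0^t f(s) dB_s)^2 ] = int_0^t f(s)^2 ds.
Here f(s) = -6*s^4/5, so f(s)^2 = 36*s^8/25. Integrate:
  int_0^t (36*s^8/25) ds = 4*t^9/25.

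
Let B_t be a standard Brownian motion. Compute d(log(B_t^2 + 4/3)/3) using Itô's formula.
d(log(B_t^2 + 4/3)/3) = ((4 - 3*B_t^2)/(3*B_t^2 + 4)^2) dt + (2*B_t/(3*B_t^2 + 4)) dB_t

Itô's formula for f(B_t) gives d f(B_t) = f'(B_t) dB_t + (1/2) f''(B_t) dt. Compute derivatives of f(x) = log(x^2 + 4/3)/3:
  f'(x)  = 2*x/(3*x^2 + 4)
  f''(x) = 2*(4 - 3*x^2)/(3*x^2 + 4)^2
Substitute x = B_t and multiply the f'' term by 1/2:
  drift     = (1/2) * (2*(4 - 3*x^2)/(3*x^2 + 4)^2) evaluated at B_t = (4 - 3*B_t^2)/(3*B_t^2 + 4)^2
  diffusion = (2*x/(3*x^2 + 4)) evaluated at B_t = 2*B_t/(3*B_t^2 + 4)
Therefore d(log(B_t^2 + 4/3)/3) = ((4 - 3*B_t^2)/(3*B_t^2 + 4)^2) dt + (2*B_t/(3*B_t^2 + 4)) dB_t.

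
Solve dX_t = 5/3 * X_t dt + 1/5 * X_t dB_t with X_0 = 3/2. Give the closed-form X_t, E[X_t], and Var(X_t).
X_t = 3/2 * exp((247/150) t + (1/5) B_t); E[X_t] = 3*exp(5*t/3)/2; Var(X_t) = 9*(exp(t/25) - 1)*exp(10*t/3)/4

For GBM dX = mu X dt + sigma X dB with X_0 = x_0, apply Itô to Y = log X: dY = (mu - sigma^2/2) dt + sigma dB, so Y_t = log(x_0) + (mu - sigma^2/2) t + sigma B_t and hence X_t = x_0 * exp((mu - sigma^2/2) t + sigma B_t).
With mu = 5/3, sigma = 1/5, x_0 = 3/2, this gives:
  X_t = 3/2 * exp((247/150) * t + (1/5) * B_t).
Since sigma*B_t ~ Normal(0, sigma^2 t), E[exp(sigma*B_t)] = exp(sigma^2 t / 2); so E[X_t] = x_0 * exp((mu - sigma^2/2) t) * exp(sigma^2 t / 2) = x_0 * exp(mu t) = 3*exp(5*t/3)/2.
Var(X_t) = E[X_t^2] - (E[X_t])^2 = x_0^2 * exp(2 mu t) * (exp(sigma^2 t) - 1) = 9*(exp(t/25) - 1)*exp(10*t/3)/4.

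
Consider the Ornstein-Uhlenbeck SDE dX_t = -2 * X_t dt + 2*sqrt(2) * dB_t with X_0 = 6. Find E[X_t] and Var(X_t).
E[X_t] = 6*exp(-2*t); Var(X_t) = 2 - 2*exp(-4*t)

The OU SDE dX = -theta X dt + sigma dB admits the integrating factor exp(theta t): d(exp(theta t) X_t) = sigma exp(theta t) dB_t. Integrating from 0 to t:
  X_t = x_0 * exp(-theta t) + sigma * int_0^t exp(-theta (t-s)) dB_s.
The Itô integral has mean 0 and (by the Itô isometry) variance sigma^2 * int_0^t exp(-2 theta (t - s)) ds = sigma^2 * (1 - exp(-2 theta t)) / (2 theta).
With theta = 2, sigma = 2*sqrt(2), x_0 = 6:
  E[X_t] = 6 * exp(-2 t) = 6*exp(-2*t)
  Var(X_t) = (2*sqrt(2))^2 * (1 - exp(-2*2 t)) / (2 * 2) = 2 - 2*exp(-4*t).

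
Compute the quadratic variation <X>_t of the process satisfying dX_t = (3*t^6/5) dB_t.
<X>_t = 9*t^13/325

For an Itô process dX_t = a(t) dt + b(t) dB_t, the quadratic variation is <X>_t = int_0^t b(s)^2 ds (the drift term does not contribute). Here b(s) = 3*s^6/5, so
  b(s)^2 = 9*s^12/25.
Integrating from 0 to t:
  <X>_t = int_0^t (9*s^12/25) ds = 9*t^13/325.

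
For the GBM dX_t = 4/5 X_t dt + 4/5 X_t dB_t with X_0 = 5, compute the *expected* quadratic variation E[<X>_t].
E[<X>_t] = 50*exp(56*t/25)/7 - 50/7

<X>_t = int_0^t ((4/5) * X_s)^2 ds. Taking expectation inside the integral: E[<X>_t] = (4/5)^2 * int_0^t E[X_s^2] ds. For GBM, E[X_s^2] = x_0^2 * exp((2 mu + sigma^2) s). Integrating:
  E[<X>_t] = (4/5)^2 * 5^2 * (exp((2*(4/5) + (4/5)^2) t) - 1) / (2*(4/5) + (4/5)^2)
           = (4/5)^2 * 5^2 * (exp((56/25) t) - 1) / (56/25) = 50*exp(56*t/25)/7 - 50/7.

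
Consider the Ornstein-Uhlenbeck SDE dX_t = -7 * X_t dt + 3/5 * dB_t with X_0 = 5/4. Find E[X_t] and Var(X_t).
E[X_t] = 5*exp(-7*t)/4; Var(X_t) = 9/350 - 9*exp(-14*t)/350

The OU SDE dX = -theta X dt + sigma dB admits the integrating factor exp(theta t): d(exp(theta t) X_t) = sigma exp(theta t) dB_t. Integrating from 0 to t:
  X_t = x_0 * exp(-theta t) + sigma * int_0^t exp(-theta (t-s)) dB_s.
The Itô integral has mean 0 and (by the Itô isometry) variance sigma^2 * int_0^t exp(-2 theta (t - s)) ds = sigma^2 * (1 - exp(-2 theta t)) / (2 theta).
With theta = 7, sigma = 3/5, x_0 = 5/4:
  E[X_t] = 5/4 * exp(-7 t) = 5*exp(-7*t)/4
  Var(X_t) = (3/5)^2 * (1 - exp(-2*7 t)) / (2 * 7) = 9/350 - 9*exp(-14*t)/350.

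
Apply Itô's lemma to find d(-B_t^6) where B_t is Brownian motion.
d(-B_t^6) = (-15*B_t^4) dt + (-6*B_t^5) dB_t

Itô's formula for f(B_t) gives d f(B_t) = f'(B_t) dB_t + (1/2) f''(B_t) dt. Compute derivatives of f(x) = -x^6:
  f'(x)  = -6*x^5
  f''(x) = -30*x^4
Substitute x = B_t and multiply the f'' term by 1/2:
  drift     = (1/2) * (-30*x^4) evaluated at B_t = -15*B_t^4
  diffusion = (-6*x^5) evaluated at B_t = -6*B_t^5
Therefore d(-B_t^6) = (-15*B_t^4) dt + (-6*B_t^5) dB_t.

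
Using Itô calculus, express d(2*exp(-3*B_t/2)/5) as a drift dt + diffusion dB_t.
d(2*exp(-3*B_t/2)/5) = (9*exp(-3*B_t/2)/20) dt + (-3*exp(-3*B_t/2)/5) dB_t

Itô's formula for f(B_t) gives d f(B_t) = f'(B_t) dB_t + (1/2) f''(B_t) dt. Compute derivatives of f(x) = 2*exp(-3*x/2)/5:
  f'(x)  = -3*exp(-3*x/2)/5
  f''(x) = 9*exp(-3*x/2)/10
Substitute x = B_t and multiply the f'' term by 1/2:
  drift     = (1/2) * (9*exp(-3*x/2)/10) evaluated at B_t = 9*exp(-3*B_t/2)/20
  diffusion = (-3*exp(-3*x/2)/5) evaluated at B_t = -3*exp(-3*B_t/2)/5
Therefore d(2*exp(-3*B_t/2)/5) = (9*exp(-3*B_t/2)/20) dt + (-3*exp(-3*B_t/2)/5) dB_t.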